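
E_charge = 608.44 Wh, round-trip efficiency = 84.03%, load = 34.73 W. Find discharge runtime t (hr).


Step 1: E_discharge = eta/100 * E_charge = 84.03/100 * 608.44 = 511.27 Wh
Step 2: t = E_discharge / P = 511.27 / 34.73 = 14.72 hr

14.72 hr


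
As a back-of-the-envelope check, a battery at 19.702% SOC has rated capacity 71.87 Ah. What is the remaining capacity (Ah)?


remaining = SOC / 100 * total = 19.702 / 100 * 71.87 = 14.16 Ah

14.16 Ah


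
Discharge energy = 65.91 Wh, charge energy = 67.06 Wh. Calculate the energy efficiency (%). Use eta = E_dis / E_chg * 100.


eta_e = E_dis / E_chg * 100 = 65.91 / 67.06 * 100 = 98.29%

98.29%


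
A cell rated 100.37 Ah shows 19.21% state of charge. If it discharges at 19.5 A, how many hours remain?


Step 1: remaining = SOC/100 * C_total = 19.21/100 * 100.37 = 19.281 Ah
Step 2: t = remaining / I = 19.281 / 19.5 = 0.9888 hr

0.9888 hr


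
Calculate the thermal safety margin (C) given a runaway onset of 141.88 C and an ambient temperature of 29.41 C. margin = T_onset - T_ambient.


Safety margin = 141.88 C - 29.41 C = 112.47 C

112.47 C


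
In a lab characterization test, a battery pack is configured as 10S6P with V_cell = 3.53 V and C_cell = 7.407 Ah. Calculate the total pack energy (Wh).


E = Ns * Vcell * Np * Ccell = 10 * 3.53 * 6 * 7.407 = 1569 Wh

1569 Wh


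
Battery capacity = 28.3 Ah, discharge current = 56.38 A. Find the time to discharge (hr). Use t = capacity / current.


t = capacity / current = 28.3 / 56.38 = 0.5020 hr

0.5020 hr


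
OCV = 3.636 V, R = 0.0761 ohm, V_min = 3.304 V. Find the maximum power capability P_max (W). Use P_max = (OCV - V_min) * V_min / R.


dV = OCV - V_min = 0.332 V (so I_max = dV / R)
P_max = dV * V_min / R = 0.332 * 3.304 / 0.0761 = 14.41 W

14.41 W


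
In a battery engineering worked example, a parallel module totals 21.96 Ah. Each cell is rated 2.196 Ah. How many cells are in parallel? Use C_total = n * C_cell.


n = C_total / C_cell = 21.96 / 2.196 = 10

10


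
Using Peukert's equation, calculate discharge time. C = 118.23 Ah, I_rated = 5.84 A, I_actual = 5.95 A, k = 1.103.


t_rated = C / I_rated = 118.23 / 5.84 = 20.245 hr
(I_rated/I)^k = (0.98151)^1.103 = 0.97963
t = t_rated * (I_rated/I)^k = 20.245 * 0.97963 = 19.83 hr

19.83 hr


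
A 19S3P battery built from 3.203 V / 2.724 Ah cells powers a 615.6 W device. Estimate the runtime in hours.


Step 1: E_pack = Ns * V_cell * Np * C_cell = 19 * 3.203 * 3 * 2.724 = 497.32 Wh
Step 2: t = E_pack / P = 497.32 / 615.6 = 0.8079 hr

0.8079 hr


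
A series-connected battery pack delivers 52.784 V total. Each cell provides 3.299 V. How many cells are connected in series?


Rearranging: n = V_pack / V_cell = 52.784 / 3.299 = 16 cells

16


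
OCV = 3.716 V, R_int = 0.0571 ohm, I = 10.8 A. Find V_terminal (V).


V = OCV - I*R = 3.716 - 10.8 * 0.0571 = 3.099 V

3.099 V


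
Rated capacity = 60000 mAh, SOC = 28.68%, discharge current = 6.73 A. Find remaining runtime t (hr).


Convert: C_total = 60000 mAh = 60 Ah
Step 1: remaining = SOC/100 * C_total = 28.68/100 * 60 = 17.208 Ah
Step 2: t = remaining / I = 17.208 / 6.73 = 2.557 hr

2.557 hr


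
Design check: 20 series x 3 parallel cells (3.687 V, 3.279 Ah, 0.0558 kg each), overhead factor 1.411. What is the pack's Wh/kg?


Step 1: V_pack = 20 * 3.687 = 73.74 V
Step 2: C_pack = 3 * 3.279 = 9.837 Ah
Step 3: E_pack = V_pack * C_pack = 73.74 * 9.837 = 725.38 Wh
Step 4: m_pack = 20 * 3 * 0.0558 * 1.411 = 4.724 kg
Step 5: ED = E_pack / m_pack = 725.38 / 4.724 = 153.6 Wh/kg

153.6 Wh/kg


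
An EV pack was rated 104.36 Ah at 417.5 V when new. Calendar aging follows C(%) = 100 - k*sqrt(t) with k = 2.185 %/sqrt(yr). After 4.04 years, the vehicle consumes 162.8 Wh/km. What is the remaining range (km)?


Step 1: capacity retention = 100 - 2.185 * sqrt(4.04) = 100 - 2.185 * 2.01 = 95.608%
Step 2: C_now = 104.36 * 95.608/100 = 99.777 Ah
Step 3: E_pack = V * C_now = 417.5 * 99.777 = 41657 Wh
Step 4: range = E_pack / consumption = 41657 / 162.8 = 255.9 km

255.9 km


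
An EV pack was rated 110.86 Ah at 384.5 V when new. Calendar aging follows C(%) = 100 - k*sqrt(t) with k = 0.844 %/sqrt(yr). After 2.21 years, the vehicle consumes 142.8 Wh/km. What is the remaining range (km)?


Step 1: capacity retention = 100 - 0.844 * sqrt(2.21) = 100 - 0.844 * 1.4866 = 98.745%
Step 2: C_now = 110.86 * 98.745/100 = 109.47 Ah
Step 3: E_pack = V * C_now = 384.5 * 109.47 = 42091 Wh
Step 4: range = E_pack / consumption = 42091 / 142.8 = 294.8 km

294.8 km


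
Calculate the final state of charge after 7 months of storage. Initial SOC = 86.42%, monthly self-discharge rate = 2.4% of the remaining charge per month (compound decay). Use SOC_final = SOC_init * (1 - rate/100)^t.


Monthly retention factor = 1 - 2.4/100 = 0.976
Over 7 months: factor^7 = 0.84362
SOC_final = 86.42 * 0.84362 = 72.91%

72.91%


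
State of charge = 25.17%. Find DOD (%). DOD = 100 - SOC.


DOD = 100 - SOC = 100 - 25.17 = 74.83%

74.83%


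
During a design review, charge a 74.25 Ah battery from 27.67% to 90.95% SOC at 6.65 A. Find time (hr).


delta_Ah = 74.25 * (90.95 - 27.67) / 100 = 46.985 Ah
t = delta_Ah / I = 46.985 / 6.65 = 7.065 hr

7.065 hr


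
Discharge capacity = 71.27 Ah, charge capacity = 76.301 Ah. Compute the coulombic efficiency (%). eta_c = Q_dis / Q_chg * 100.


Coulombic efficiency = 71.27/76.301 * 100% = 93.41%

93.41%


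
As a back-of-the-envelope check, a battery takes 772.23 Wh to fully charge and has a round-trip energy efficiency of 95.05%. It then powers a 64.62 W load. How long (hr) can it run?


Step 1: E_discharge = eta/100 * E_charge = 95.05/100 * 772.23 = 734 Wh
Step 2: t = E_discharge / P = 734 / 64.62 = 11.36 hr

11.36 hr


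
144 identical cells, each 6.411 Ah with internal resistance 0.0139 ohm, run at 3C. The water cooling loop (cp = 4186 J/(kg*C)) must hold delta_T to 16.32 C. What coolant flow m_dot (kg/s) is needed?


Step 1: I = 3 * 6.411 = 19.233 A
Step 2: Q_cell = I^2 * R = 19.233^2 * 0.0139 = 5.1417 W
Step 3: Q_total = 144 * 5.1417 = 740.4 W
Step 4: m_dot = Q_total / (cp * dT) = 740.4 / (4186 * 16.32) = 0.01084 kg/s

0.01084 kg/s


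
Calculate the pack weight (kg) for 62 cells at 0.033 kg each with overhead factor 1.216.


m_pack = n * m_cell * overhead = 62 * 0.033 * 1.216 = 2.488 kg

2.488 kg


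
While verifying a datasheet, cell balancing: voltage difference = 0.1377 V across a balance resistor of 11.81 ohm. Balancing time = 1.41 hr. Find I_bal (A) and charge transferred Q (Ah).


I_bal = dV / R = 0.1377 / 11.81 = 0.01166 A
Q = I_bal * t = 0.01166 * 1.41 = 0.01644 Ah

I=0.01166 A, Q=0.01644 Ah


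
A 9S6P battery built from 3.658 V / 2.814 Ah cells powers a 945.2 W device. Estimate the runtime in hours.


Step 1: E_pack = Ns * V_cell * Np * C_cell = 9 * 3.658 * 6 * 2.814 = 555.86 Wh
Step 2: t = E_pack / P = 555.86 / 945.2 = 0.5881 hr

0.5881 hr


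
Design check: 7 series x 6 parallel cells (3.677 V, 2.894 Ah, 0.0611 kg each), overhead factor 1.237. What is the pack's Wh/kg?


Step 1: V_pack = 7 * 3.677 = 25.739 V
Step 2: C_pack = 6 * 2.894 = 17.364 Ah
Step 3: E_pack = V_pack * C_pack = 25.739 * 17.364 = 446.93 Wh
Step 4: m_pack = 7 * 6 * 0.0611 * 1.237 = 3.1744 kg
Step 5: ED = E_pack / m_pack = 446.93 / 3.1744 = 140.8 Wh/kg

140.8 Wh/kg


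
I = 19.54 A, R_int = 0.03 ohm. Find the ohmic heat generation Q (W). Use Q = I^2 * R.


Q = I^2 * R = 19.54^2 * 0.03 = 11.45 W

11.45 W


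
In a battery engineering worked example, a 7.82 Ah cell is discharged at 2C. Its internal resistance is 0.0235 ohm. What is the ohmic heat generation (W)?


Step 1: I = C_rate * capacity = 2 * 7.82 = 15.64 A
Step 2: Q = I^2 * R = 15.64^2 * 0.0235 = 244.61 * 0.0235 = 5.748 W

5.748 W


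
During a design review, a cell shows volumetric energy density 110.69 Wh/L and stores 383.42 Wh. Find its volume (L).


V = E / ED = 383.42 / 110.69 = 3.464 L

3.464 L


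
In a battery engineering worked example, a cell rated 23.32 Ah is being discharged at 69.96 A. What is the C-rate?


Rearranging: C_rate = 69.96 / 23.32 = 3C

3C


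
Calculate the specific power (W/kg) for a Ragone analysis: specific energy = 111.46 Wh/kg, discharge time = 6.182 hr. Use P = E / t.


P_specific = E / t = 111.46 / 6.182 = 18.03 W/kg

18.03 W/kg


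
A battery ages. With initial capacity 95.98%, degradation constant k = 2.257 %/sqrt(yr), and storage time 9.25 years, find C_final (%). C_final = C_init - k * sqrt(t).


Step 1: sqrt(9.25 yr) = 3.0414
Step 2: drop = 2.257 * 3.0414 = 6.8644
Step 3: C_final = 95.98 - 6.8644 = 89.12%

89.12%


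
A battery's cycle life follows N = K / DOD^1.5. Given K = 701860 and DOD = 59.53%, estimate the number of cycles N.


Step 1: DOD^1.5 = 59.53^1.5 = 459.31
Step 2: N = 701860 / 459.31 = 1528 cycles

1528 cycles


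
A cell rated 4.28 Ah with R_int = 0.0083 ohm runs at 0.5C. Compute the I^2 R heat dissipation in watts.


Step 1: I = C_rate * capacity = 0.5 * 4.28 = 2.14 A
Step 2: Q = I^2 * R = 2.14^2 * 0.0083 = 4.5796 * 0.0083 = 0.03801 W

0.03801 W


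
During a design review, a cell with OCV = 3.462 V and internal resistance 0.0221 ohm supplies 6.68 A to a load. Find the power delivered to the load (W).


Step 1: V_terminal = OCV - I*R = 3.462 - 6.68 * 0.0221 = 3.3144 V
Step 2: P_out = V_terminal * I = 3.3144 * 6.68 = 22.14 W

22.14 W


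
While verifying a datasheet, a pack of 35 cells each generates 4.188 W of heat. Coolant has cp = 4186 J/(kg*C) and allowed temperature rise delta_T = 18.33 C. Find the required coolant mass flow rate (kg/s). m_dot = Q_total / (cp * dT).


Step 1: Total heat Q = 35 * 4.188 W = 146.58 W
Step 2: denom = cp * dT = 4186 * 18.33 = 76729
Step 3: m_dot = 146.58 / 76729 = 0.001910 kg/s

0.001910 kg/s


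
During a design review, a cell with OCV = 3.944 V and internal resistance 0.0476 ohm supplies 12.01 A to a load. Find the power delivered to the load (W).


Step 1: V_terminal = OCV - I*R = 3.944 - 12.01 * 0.0476 = 3.3723 V
Step 2: P_out = V_terminal * I = 3.3723 * 12.01 = 40.50 W

40.50 W


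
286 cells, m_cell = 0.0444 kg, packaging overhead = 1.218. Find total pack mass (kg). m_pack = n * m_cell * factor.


m_pack = n * m_cell * overhead = 286 * 0.0444 * 1.218 = 15.47 kg

15.47 kg


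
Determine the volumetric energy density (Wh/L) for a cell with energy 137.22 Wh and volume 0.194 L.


ED = E / V = 137.22 / 0.194 = 707.3 Wh/L

707.3 Wh/L


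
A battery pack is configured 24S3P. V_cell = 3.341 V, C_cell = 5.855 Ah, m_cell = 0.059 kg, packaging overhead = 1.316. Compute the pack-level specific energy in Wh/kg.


Step 1: V_pack = 24 * 3.341 = 80.184 V
Step 2: C_pack = 3 * 5.855 = 17.565 Ah
Step 3: E_pack = V_pack * C_pack = 80.184 * 17.565 = 1408.4 Wh
Step 4: m_pack = 24 * 3 * 0.059 * 1.316 = 5.5904 kg
Step 5: ED = E_pack / m_pack = 1408.4 / 5.5904 = 251.9 Wh/kg

251.9 Wh/kg


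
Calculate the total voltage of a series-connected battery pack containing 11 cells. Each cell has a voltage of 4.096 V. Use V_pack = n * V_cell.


V_pack = n * V_cell = 11 * 4.096 = 45.056 V

45.056 V


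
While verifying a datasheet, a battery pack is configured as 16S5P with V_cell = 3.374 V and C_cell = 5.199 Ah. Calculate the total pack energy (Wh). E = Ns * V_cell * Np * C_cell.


V_pack = 16 * 3.374 = 53.984 V
C_pack = 5 * 5.199 = 25.995 Ah
E = V_pack * C_pack = 53.984 * 25.995 = 1403 Wh

1403 Wh


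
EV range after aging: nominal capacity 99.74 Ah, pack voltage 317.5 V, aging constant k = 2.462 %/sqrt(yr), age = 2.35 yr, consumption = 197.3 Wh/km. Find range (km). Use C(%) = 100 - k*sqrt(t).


Step 1: capacity retention = 100 - 2.462 * sqrt(2.35) = 100 - 2.462 * 1.533 = 96.226%
Step 2: C_now = 99.74 * 96.226/100 = 95.976 Ah
Step 3: E_pack = V * C_now = 317.5 * 95.976 = 30472 Wh
Step 4: range = E_pack / consumption = 30472 / 197.3 = 154.4 km

154.4 km


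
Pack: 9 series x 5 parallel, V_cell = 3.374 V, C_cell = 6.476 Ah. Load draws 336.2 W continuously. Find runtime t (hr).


Step 1: E_pack = Ns * V_cell * Np * C_cell = 9 * 3.374 * 5 * 6.476 = 983.25 Wh
Step 2: t = E_pack / P = 983.25 / 336.2 = 2.925 hr

2.925 hr


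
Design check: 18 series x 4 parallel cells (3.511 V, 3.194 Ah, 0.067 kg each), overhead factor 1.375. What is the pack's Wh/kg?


Step 1: V_pack = 18 * 3.511 = 63.198 V
Step 2: C_pack = 4 * 3.194 = 12.776 Ah
Step 3: E_pack = V_pack * C_pack = 63.198 * 12.776 = 807.42 Wh
Step 4: m_pack = 18 * 4 * 0.067 * 1.375 = 6.633 kg
Step 5: ED = E_pack / m_pack = 807.42 / 6.633 = 121.7 Wh/kg

121.7 Wh/kg


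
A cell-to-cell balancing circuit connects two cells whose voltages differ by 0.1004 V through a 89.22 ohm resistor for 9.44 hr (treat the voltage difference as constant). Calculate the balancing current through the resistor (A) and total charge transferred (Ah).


First, Ohm's law: I_bal = 0.1004 V / 89.22 ohm = 0.0011253 A
Then Q = I * t = 0.0011253 A * 9.44 hr = 0.01062 Ah

I=0.0011253 A, Q=0.01062 Ah


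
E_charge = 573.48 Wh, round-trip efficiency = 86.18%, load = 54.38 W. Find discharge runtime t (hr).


Step 1: E_discharge = eta/100 * E_charge = 86.18/100 * 573.48 = 494.23 Wh
Step 2: t = E_discharge / P = 494.23 / 54.38 = 9.088 hr

9.088 hr


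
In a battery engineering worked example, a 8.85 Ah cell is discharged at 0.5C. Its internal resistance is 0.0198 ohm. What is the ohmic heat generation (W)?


Step 1: I = C_rate * capacity = 0.5 * 8.85 = 4.425 A
Step 2: Q = I^2 * R = 4.425^2 * 0.0198 = 19.581 * 0.0198 = 0.3877 W

0.3877 W


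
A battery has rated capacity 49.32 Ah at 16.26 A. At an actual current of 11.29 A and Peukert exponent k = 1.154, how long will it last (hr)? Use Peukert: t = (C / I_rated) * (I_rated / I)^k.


Step 1: t_rated = C / I_rated = 49.32 / 16.26 = 3.0332 hr
Step 2: ratio = 16.26 / 11.29 = 1.4402
Step 3: ratio^k = 1.4402^1.154 = 1.5234
Step 4: t = t_rated * ratio^k = 3.0332 * 1.5234 = 4.621 hr

4.621 hr


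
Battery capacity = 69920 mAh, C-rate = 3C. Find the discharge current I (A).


Convert: capacity = 69920 mAh = 69.92 Ah
I = C_rate * capacity = 3 * 69.92 = 209.76 A

209.76 A


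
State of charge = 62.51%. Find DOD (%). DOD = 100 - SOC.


DOD = 100 - SOC = 100 - 62.51 = 37.49%

37.49%


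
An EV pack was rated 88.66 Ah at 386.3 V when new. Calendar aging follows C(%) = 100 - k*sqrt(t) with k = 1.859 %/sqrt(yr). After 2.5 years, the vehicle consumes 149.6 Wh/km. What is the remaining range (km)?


Step 1: capacity retention = 100 - 1.859 * sqrt(2.5) = 100 - 1.859 * 1.5811 = 97.061%
Step 2: C_now = 88.66 * 97.061/100 = 86.054 Ah
Step 3: E_pack = V * C_now = 386.3 * 86.054 = 33243 Wh
Step 4: range = E_pack / consumption = 33243 / 149.6 = 222.2 km

222.2 km


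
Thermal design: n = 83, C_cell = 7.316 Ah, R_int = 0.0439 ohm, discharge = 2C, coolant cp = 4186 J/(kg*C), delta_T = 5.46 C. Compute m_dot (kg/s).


Step 1: I = 2 * 7.316 = 14.632 A
Step 2: Q_cell = I^2 * R = 14.632^2 * 0.0439 = 9.3988 W
Step 3: Q_total = 83 * 9.3988 = 780.1 W
Step 4: m_dot = Q_total / (cp * dT) = 780.1 / (4186 * 5.46) = 0.03413 kg/s

0.03413 kg/s


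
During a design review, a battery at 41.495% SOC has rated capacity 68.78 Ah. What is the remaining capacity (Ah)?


remaining = SOC / 100 * total = 41.495 / 100 * 68.78 = 28.54 Ah

28.54 Ah


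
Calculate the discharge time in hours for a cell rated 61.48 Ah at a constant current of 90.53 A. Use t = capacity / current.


t = capacity / current = 61.48 / 90.53 = 0.6791 hr

0.6791 hr


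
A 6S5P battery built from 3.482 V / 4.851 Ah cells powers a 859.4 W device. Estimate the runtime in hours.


Step 1: E_pack = Ns * V_cell * Np * C_cell = 6 * 3.482 * 5 * 4.851 = 506.74 Wh
Step 2: t = E_pack / P = 506.74 / 859.4 = 0.5896 hr

0.5896 hr


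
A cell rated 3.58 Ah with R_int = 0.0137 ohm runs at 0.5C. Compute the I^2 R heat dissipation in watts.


Step 1: I = C_rate * capacity = 0.5 * 3.58 = 1.79 A
Step 2: Q = I^2 * R = 1.79^2 * 0.0137 = 3.2041 * 0.0137 = 0.04390 W

0.04390 W


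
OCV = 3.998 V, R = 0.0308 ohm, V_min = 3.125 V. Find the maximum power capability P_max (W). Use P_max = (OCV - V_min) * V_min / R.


dV = OCV - V_min = 0.873 V (so I_max = dV / R)
P_max = dV * V_min / R = 0.873 * 3.125 / 0.0308 = 88.58 W

88.58 W


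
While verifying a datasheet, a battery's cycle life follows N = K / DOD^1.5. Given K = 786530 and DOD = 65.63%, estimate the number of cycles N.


DOD^1.5 = 531.68
N = K / DOD^1.5 = 786530 / 531.68 = 1479

1479 cycles


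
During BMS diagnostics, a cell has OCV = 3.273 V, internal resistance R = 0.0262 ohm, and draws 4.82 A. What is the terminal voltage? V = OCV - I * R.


V = OCV - I*R = 3.273 - 4.82 * 0.0262 = 3.147 V

3.147 V


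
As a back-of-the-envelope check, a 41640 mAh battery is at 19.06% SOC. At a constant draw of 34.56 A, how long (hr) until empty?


Convert: C_total = 41640 mAh = 41.64 Ah
Step 1: remaining = SOC/100 * C_total = 19.06/100 * 41.64 = 7.9366 Ah
Step 2: t = remaining / I = 7.9366 / 34.56 = 0.2296 hr

0.2296 hr


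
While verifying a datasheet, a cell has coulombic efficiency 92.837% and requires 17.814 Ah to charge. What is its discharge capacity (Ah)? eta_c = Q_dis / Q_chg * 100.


Q_dis = eta/100 * Q_chg = 92.837/100 * 17.814 = 16.54 Ah

16.54 Ah


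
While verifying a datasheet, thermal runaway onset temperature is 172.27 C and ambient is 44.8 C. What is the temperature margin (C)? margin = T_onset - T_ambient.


Safety margin = 172.27 C - 44.8 C = 127.47 C

127.47 C


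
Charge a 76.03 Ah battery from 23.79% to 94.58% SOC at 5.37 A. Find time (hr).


delta_Ah = 76.03 * (94.58 - 23.79) / 100 = 53.822 Ah
t = delta_Ah / I = 53.822 / 5.37 = 10.02 hr

10.02 hr


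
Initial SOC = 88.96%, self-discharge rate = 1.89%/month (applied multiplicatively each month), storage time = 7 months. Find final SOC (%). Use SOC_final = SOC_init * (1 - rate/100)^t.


Monthly retention factor = 1 - 1.89/100 = 0.9811
Over 7 months: factor^7 = 0.87497
SOC_final = 88.96 * 0.87497 = 77.84%

77.84%


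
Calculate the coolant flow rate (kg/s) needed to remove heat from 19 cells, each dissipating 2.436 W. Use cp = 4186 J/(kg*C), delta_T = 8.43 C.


Q_total = 19 * 2.436 = 46.284 W
m_dot = Q_total / (cp * dT) = 46.284 / (4186 * 8.43) = 0.001312 kg/s

0.001312 kg/s


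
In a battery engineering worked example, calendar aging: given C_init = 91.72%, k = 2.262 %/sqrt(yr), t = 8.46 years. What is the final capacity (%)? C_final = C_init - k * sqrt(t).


Step 1: sqrt(8.46 yr) = 2.9086
Step 2: drop = 2.262 * 2.9086 = 6.5793
Step 3: C_final = 91.72 - 6.5793 = 85.14%

85.14%


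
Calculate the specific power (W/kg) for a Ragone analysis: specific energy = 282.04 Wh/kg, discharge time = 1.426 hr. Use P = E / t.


Specific power = 282.04 Wh/kg / 1.426 hr = 197.8 W/kg

197.8 W/kg


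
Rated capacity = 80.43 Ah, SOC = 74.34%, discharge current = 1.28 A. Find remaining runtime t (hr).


Step 1: remaining = SOC/100 * C_total = 74.34/100 * 80.43 = 59.792 Ah
Step 2: t = remaining / I = 59.792 / 1.28 = 46.71 hr

46.71 hr


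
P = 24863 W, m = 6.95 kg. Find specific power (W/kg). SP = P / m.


SP = P / m = 24863 / 6.95 = 3577 W/kg

3577 W/kg


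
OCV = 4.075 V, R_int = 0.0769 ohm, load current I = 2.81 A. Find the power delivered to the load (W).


Step 1: V_terminal = OCV - I*R = 4.075 - 2.81 * 0.0769 = 3.8589 V
Step 2: P_out = V_terminal * I = 3.8589 * 2.81 = 10.84 W

10.84 W


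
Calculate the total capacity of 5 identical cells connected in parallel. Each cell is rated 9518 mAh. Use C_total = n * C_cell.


Convert: C_cell = 9518 mAh = 9.518 Ah
C_total = 5 * 9.518 = 47.59 Ah

47.59 Ah


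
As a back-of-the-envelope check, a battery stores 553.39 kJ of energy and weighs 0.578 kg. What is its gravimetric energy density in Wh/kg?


Convert: E = 553.39 kJ = 153.72 Wh
ED = E / m = 153.72 / 0.578 = 266.0 Wh/kg

266.0 Wh/kg


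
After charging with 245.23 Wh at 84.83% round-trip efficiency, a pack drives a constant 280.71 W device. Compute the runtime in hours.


Step 1: E_discharge = eta/100 * E_charge = 84.83/100 * 245.23 = 208.03 Wh
Step 2: t = E_discharge / P = 208.03 / 280.71 = 0.7411 hr

0.7411 hr


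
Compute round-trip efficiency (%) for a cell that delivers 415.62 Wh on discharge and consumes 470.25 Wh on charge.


Round-trip efficiency = 415.62/470.25 * 100% = 88.38%

88.38%


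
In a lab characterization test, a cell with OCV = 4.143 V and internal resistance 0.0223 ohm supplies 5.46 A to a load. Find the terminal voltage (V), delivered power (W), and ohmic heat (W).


Step 1: V_terminal = OCV - I*R = 4.143 - 5.46 * 0.0223 = 4.0212 V
Step 2: P_out = V_terminal * I = 4.0212 * 5.46 = 21.96 W
Step 3: Q = I^2 * R = 5.46^2 * 0.0223 = 0.6648 W

V=4.0212 V, P=21.96 W, Q=0.6648 W


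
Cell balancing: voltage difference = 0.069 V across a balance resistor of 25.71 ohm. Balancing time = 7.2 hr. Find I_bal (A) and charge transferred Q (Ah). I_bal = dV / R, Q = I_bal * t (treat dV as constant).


First, Ohm's law: I_bal = 0.069 V / 25.71 ohm = 0.0026838 A
Then Q = I * t = 0.0026838 A * 7.2 hr = 0.01932 Ah

I=0.0026838 A, Q=0.01932 Ah


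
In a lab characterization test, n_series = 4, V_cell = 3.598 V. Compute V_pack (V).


With 4 cells in series at 3.598 V each, V_pack = 14.392 V

14.392 V


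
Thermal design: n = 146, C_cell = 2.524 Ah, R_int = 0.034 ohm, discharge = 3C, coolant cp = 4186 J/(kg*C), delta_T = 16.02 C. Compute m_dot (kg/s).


Step 1: I = 3 * 2.524 = 7.572 A
Step 2: Q_cell = I^2 * R = 7.572^2 * 0.034 = 1.9494 W
Step 3: Q_total = 146 * 1.9494 = 284.61 W
Step 4: m_dot = Q_total / (cp * dT) = 284.61 / (4186 * 16.02) = 0.004244 kg/s

0.004244 kg/s


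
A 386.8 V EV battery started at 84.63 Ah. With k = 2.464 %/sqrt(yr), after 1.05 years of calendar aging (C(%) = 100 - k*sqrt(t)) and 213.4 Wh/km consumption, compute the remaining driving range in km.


Step 1: capacity retention = 100 - 2.464 * sqrt(1.05) = 100 - 2.464 * 1.0247 = 97.475%
Step 2: C_now = 84.63 * 97.475/100 = 82.493 Ah
Step 3: E_pack = V * C_now = 386.8 * 82.493 = 31908 Wh
Step 4: range = E_pack / consumption = 31908 / 213.4 = 149.5 km

149.5 km


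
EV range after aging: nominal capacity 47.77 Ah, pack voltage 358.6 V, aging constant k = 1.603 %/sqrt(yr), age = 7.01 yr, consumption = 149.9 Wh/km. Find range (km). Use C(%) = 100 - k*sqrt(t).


Step 1: capacity retention = 100 - 1.603 * sqrt(7.01) = 100 - 1.603 * 2.6476 = 95.756%
Step 2: C_now = 47.77 * 95.756/100 = 45.743 Ah
Step 3: E_pack = V * C_now = 358.6 * 45.743 = 16403 Wh
Step 4: range = E_pack / consumption = 16403 / 149.9 = 109.4 km

109.4 km


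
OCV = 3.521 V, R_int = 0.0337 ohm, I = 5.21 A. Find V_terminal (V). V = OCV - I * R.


V = OCV - I*R = 3.521 - 5.21 * 0.0337 = 3.345 V

3.345 V


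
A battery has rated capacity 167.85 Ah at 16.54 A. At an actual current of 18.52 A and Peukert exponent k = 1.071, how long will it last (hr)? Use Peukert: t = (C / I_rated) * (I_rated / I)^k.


t_rated = C / I_rated = 167.85 / 16.54 = 10.148 hr
(I_rated/I)^k = (0.89309)^1.071 = 0.88595
t = t_rated * (I_rated/I)^k = 10.148 * 0.88595 = 8.991 hr

8.991 hr


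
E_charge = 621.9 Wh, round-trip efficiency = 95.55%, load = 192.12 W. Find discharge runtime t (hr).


Step 1: E_discharge = eta/100 * E_charge = 95.55/100 * 621.9 = 594.23 Wh
Step 2: t = E_discharge / P = 594.23 / 192.12 = 3.093 hr

3.093 hr


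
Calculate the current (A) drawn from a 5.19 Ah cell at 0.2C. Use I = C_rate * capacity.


I = C_rate * capacity = 0.2 * 5.19 = 1.038 A

1.038 A


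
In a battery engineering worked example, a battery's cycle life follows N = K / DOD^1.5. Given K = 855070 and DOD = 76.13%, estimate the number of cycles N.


DOD^1.5 = 664.25
N = K / DOD^1.5 = 855070 / 664.25 = 1287

1287 cycles


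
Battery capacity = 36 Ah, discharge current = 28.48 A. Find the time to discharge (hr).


t = capacity / current = 36 / 28.48 = 1.264 hr

1.264 hr


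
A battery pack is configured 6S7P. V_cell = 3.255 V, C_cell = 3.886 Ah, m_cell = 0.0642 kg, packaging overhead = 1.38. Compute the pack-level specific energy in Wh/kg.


Step 1: V_pack = 6 * 3.255 = 19.53 V
Step 2: C_pack = 7 * 3.886 = 27.202 Ah
Step 3: E_pack = V_pack * C_pack = 19.53 * 27.202 = 531.26 Wh
Step 4: m_pack = 6 * 7 * 0.0642 * 1.38 = 3.721 kg
Step 5: ED = E_pack / m_pack = 531.26 / 3.721 = 142.8 Wh/kg

142.8 Wh/kg


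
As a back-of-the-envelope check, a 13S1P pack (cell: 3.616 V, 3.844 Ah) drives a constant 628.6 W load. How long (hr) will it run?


Step 1: E_pack = Ns * V_cell * Np * C_cell = 13 * 3.616 * 1 * 3.844 = 180.7 Wh
Step 2: t = E_pack / P = 180.7 / 628.6 = 0.2875 hr

0.2875 hr


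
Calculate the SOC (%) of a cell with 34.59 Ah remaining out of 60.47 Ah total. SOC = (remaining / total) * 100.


SOC = (remaining / total) * 100 = (34.59 / 60.47) * 100 = 57.20%

57.20%


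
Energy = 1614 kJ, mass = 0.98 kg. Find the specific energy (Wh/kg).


Convert: E = 1614 kJ = 448.33 Wh
ED = E / m = 448.33 / 0.98 = 457.5 Wh/kg

457.5 Wh/kg


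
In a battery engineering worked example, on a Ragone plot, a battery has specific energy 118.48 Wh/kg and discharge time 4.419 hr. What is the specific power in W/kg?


P_specific = E / t = 118.48 / 4.419 = 26.81 W/kg

26.81 W/kg


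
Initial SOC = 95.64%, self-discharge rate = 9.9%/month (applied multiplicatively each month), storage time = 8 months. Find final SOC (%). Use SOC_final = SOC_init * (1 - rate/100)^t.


decay = (1 - 9.9/100)^8 = 0.43431
SOC_final = 95.64 * 0.43431 = 41.54%

41.54%


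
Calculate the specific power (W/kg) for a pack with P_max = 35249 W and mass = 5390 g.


Convert: m = 5390 g = 5.39 kg
Specific power = 35249 W / 5.39 kg = 6540 W/kg

6540 W/kg


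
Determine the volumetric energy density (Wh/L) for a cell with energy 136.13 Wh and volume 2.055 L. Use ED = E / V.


ED = E / V = 136.13 / 2.055 = 66.24 Wh/L

66.24 Wh/L


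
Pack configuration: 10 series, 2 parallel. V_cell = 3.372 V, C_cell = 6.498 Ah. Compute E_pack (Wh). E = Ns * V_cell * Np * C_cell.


E = Ns * Vcell * Np * Ccell = 10 * 3.372 * 2 * 6.498 = 438.2 Wh

438.2 Wh


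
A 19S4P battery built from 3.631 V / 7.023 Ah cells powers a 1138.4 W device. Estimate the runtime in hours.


Step 1: E_pack = Ns * V_cell * Np * C_cell = 19 * 3.631 * 4 * 7.023 = 1938 Wh
Step 2: t = E_pack / P = 1938 / 1138.4 = 1.702 hr

1.702 hr


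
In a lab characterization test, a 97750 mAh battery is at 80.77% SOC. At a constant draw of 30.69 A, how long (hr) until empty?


Convert: C_total = 97750 mAh = 97.75 Ah
Step 1: remaining = SOC/100 * C_total = 80.77/100 * 97.75 = 78.953 Ah
Step 2: t = remaining / I = 78.953 / 30.69 = 2.573 hr

2.573 hr


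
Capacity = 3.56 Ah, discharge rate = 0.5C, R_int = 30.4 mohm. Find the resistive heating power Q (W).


Convert: R = 30.4 mohm = 0.0304 ohm
Step 1: I = C_rate * capacity = 0.5 * 3.56 = 1.78 A
Step 2: Q = I^2 * R = 1.78^2 * 0.0304 = 3.1684 * 0.0304 = 0.09632 W

0.09632 W


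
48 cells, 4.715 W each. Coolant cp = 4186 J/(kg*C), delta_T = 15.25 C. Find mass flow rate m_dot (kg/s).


Step 1: Total heat Q = 48 * 4.715 W = 226.32 W
Step 2: denom = cp * dT = 4186 * 15.25 = 63837
Step 3: m_dot = 226.32 / 63837 = 0.003545 kg/s

0.003545 kg/s


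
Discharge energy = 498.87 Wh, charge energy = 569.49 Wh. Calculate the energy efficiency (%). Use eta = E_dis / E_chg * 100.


eta_e = E_dis / E_chg * 100 = 498.87 / 569.49 * 100 = 87.60%

87.60%


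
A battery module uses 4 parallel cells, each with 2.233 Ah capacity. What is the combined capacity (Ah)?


Parallel capacities add: 4 * 2.233 Ah = 8.932 Ah

8.932 Ah


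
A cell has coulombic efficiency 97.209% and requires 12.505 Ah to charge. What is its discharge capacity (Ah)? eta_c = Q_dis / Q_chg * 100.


Q_dis = eta/100 * Q_chg = 97.209/100 * 12.505 = 12.16 Ah

12.16 Ah


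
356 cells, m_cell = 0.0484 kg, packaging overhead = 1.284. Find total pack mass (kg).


Cell mass sum = 356 * 0.0484 = 17.23 kg
With overhead 1.284: m_pack = 17.23 * 1.284 = 22.12 kg

22.12 kg


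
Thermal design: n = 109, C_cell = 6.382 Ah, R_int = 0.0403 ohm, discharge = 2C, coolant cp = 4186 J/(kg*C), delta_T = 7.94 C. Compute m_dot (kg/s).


Step 1: I = 2 * 6.382 = 12.764 A
Step 2: Q_cell = I^2 * R = 12.764^2 * 0.0403 = 6.5657 W
Step 3: Q_total = 109 * 6.5657 = 715.66 W
Step 4: m_dot = Q_total / (cp * dT) = 715.66 / (4186 * 7.94) = 0.02153 kg/s

0.02153 kg/s


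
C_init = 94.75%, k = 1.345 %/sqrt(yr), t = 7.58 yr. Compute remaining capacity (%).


sqrt(t) = sqrt(7.58) = 2.7532
C_final = 94.75 - 1.345 * 2.7532 = 91.05%

91.05%


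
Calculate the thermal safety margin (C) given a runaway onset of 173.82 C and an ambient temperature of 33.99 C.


margin = T_onset - T_ambient = 173.82 - 33.99 = 139.83 C

139.83 C


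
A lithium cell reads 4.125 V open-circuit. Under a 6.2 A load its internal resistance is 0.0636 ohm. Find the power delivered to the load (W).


Step 1: V_terminal = OCV - I*R = 4.125 - 6.2 * 0.0636 = 3.7307 V
Step 2: P_out = V_terminal * I = 3.7307 * 6.2 = 23.13 W

23.13 W


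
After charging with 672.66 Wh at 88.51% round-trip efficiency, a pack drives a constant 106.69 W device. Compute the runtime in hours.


Step 1: E_discharge = eta/100 * E_charge = 88.51/100 * 672.66 = 595.37 Wh
Step 2: t = E_discharge / P = 595.37 / 106.69 = 5.580 hr

5.580 hr


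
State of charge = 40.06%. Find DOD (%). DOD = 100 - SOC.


Complement of SOC: DOD = 100% - 40.06% = 59.94%

59.94%


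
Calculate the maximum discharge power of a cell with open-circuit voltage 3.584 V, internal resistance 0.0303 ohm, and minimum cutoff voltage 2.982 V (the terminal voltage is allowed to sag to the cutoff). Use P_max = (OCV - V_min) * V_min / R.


dV = OCV - V_min = 0.602 V (so I_max = dV / R)
P_max = dV * V_min / R = 0.602 * 2.982 / 0.0303 = 59.25 W

59.25 W


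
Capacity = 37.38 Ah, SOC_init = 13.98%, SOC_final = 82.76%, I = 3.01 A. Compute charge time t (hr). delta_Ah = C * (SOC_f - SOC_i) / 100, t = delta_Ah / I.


Step 1: dSOC = 82.76% - 13.98% = 68.78%
Step 2: delta_Ah = 37.38 * 68.78 / 100 = 25.71 Ah
Step 3: t = 25.71 / 3.01 = 8.542 hr

8.542 hr


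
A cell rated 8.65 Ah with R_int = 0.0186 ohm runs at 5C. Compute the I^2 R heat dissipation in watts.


Step 1: I = C_rate * capacity = 5 * 8.65 = 43.25 A
Step 2: Q = I^2 * R = 43.25^2 * 0.0186 = 1870.6 * 0.0186 = 34.79 W

34.79 W


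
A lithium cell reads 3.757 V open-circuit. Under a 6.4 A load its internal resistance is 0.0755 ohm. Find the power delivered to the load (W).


Step 1: V_terminal = OCV - I*R = 3.757 - 6.4 * 0.0755 = 3.2738 V
Step 2: P_out = V_terminal * I = 3.2738 * 6.4 = 20.95 W

20.95 W


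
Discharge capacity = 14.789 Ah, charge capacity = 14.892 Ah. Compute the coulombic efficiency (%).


Coulombic efficiency = 14.789/14.892 * 100% = 99.31%

99.31%


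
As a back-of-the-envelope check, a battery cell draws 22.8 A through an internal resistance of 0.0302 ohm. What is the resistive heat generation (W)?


Q = I^2 * R = 22.8^2 * 0.0302 = 15.70 W

15.70 W


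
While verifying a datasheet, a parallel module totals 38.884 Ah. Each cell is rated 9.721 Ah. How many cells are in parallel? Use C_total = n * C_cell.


n = C_total / C_cell = 38.884 / 9.721 = 4

4


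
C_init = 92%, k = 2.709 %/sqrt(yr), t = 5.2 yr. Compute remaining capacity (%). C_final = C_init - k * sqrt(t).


sqrt(t) = sqrt(5.2) = 2.2804
C_final = 92 - 2.709 * 2.2804 = 85.82%

85.82%


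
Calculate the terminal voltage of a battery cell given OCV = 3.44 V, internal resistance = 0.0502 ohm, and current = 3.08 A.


V = OCV - I*R = 3.44 - 3.08 * 0.0502 = 3.285 V

3.285 V


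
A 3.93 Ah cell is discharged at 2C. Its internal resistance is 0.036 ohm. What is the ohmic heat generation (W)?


Step 1: I = C_rate * capacity = 2 * 3.93 = 7.86 A
Step 2: Q = I^2 * R = 7.86^2 * 0.036 = 61.78 * 0.036 = 2.224 W

2.224 W


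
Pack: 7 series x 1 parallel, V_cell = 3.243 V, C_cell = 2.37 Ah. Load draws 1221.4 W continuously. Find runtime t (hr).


Step 1: E_pack = Ns * V_cell * Np * C_cell = 7 * 3.243 * 1 * 2.37 = 53.801 Wh
Step 2: t = E_pack / P = 53.801 / 1221.4 = 0.04405 hr

0.04405 hr


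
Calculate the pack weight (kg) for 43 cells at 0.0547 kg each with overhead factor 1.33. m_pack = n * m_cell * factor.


m_pack = n * m_cell * overhead = 43 * 0.0547 * 1.33 = 3.128 kg

3.128 kg


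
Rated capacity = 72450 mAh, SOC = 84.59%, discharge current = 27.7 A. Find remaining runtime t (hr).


Convert: C_total = 72450 mAh = 72.45 Ah
Step 1: remaining = SOC/100 * C_total = 84.59/100 * 72.45 = 61.285 Ah
Step 2: t = remaining / I = 61.285 / 27.7 = 2.212 hr

2.212 hr


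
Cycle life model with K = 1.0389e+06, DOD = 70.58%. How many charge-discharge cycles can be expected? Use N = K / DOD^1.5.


DOD^1.5 = 592.96
N = K / DOD^1.5 = 1.0389e+06 / 592.96 = 1752

1752 cycles


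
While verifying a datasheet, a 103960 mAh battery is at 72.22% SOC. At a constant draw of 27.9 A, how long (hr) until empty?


Convert: C_total = 103960 mAh = 103.96 Ah
Step 1: remaining = SOC/100 * C_total = 72.22/100 * 103.96 = 75.08 Ah
Step 2: t = remaining / I = 75.08 / 27.9 = 2.691 hr

2.691 hr


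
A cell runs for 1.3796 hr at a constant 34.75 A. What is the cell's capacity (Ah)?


C = I * t = 34.75 * 1.3796 = 47.94 Ah

47.94 Ah


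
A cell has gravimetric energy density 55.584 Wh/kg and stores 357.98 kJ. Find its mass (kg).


Convert: E = 357.98 kJ = 99.439 Wh
m = E / ED = 99.439 / 55.584 = 1.789 kg

1.789 kg


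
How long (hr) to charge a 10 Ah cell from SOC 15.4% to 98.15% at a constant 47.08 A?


Step 1: dSOC = 98.15% - 15.4% = 82.75%
Step 2: delta_Ah = 10 * 82.75 / 100 = 8.275 Ah
Step 3: t = 8.275 / 47.08 = 0.1758 hr

0.1758 hr


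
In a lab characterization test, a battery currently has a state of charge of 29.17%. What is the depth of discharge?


DOD = 100 - SOC = 100 - 29.17 = 70.83%

70.83%


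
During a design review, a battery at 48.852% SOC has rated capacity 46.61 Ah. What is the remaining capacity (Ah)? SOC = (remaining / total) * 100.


remaining = SOC / 100 * total = 48.852 / 100 * 46.61 = 22.77 Ah

22.77 Ah


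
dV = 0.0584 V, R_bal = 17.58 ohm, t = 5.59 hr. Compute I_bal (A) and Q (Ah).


First, Ohm's law: I_bal = 0.0584 V / 17.58 ohm = 0.003322 A
Then Q = I * t = 0.003322 A * 5.59 hr = 0.01857 Ah

I=0.003322 A, Q=0.01857 Ah


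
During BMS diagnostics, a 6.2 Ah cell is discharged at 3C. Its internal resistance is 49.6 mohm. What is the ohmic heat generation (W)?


Convert: R = 49.6 mohm = 0.0496 ohm
Step 1: I = C_rate * capacity = 3 * 6.2 = 18.6 A
Step 2: Q = I^2 * R = 18.6^2 * 0.0496 = 345.96 * 0.0496 = 17.16 W

17.16 W


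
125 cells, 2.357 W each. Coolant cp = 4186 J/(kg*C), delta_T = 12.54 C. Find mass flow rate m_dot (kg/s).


Step 1: Total heat Q = 125 * 2.357 W = 294.63 W
Step 2: denom = cp * dT = 4186 * 12.54 = 52492
Step 3: m_dot = 294.63 / 52492 = 0.005613 kg/s

0.005613 kg/s


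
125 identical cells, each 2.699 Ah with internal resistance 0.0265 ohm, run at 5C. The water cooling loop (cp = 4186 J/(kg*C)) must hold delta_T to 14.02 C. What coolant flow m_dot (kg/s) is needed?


Step 1: I = 5 * 2.699 = 13.495 A
Step 2: Q_cell = I^2 * R = 13.495^2 * 0.0265 = 4.826 W
Step 3: Q_total = 125 * 4.826 = 603.25 W
Step 4: m_dot = Q_total / (cp * dT) = 603.25 / (4186 * 14.02) = 0.01028 kg/s

0.01028 kg/s


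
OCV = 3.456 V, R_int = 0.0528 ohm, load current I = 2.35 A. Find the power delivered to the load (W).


Step 1: V_terminal = OCV - I*R = 3.456 - 2.35 * 0.0528 = 3.3319 V
Step 2: P_out = V_terminal * I = 3.3319 * 2.35 = 7.830 W

7.830 W


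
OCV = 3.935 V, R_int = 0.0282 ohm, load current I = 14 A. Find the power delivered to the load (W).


Step 1: V_terminal = OCV - I*R = 3.935 - 14 * 0.0282 = 3.5402 V
Step 2: P_out = V_terminal * I = 3.5402 * 14 = 49.56 W

49.56 W


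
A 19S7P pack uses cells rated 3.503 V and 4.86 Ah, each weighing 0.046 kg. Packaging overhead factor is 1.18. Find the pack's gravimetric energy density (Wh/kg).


Step 1: V_pack = 19 * 3.503 = 66.557 V
Step 2: C_pack = 7 * 4.86 = 34.02 Ah
Step 3: E_pack = V_pack * C_pack = 66.557 * 34.02 = 2264.3 Wh
Step 4: m_pack = 19 * 7 * 0.046 * 1.18 = 7.2192 kg
Step 5: ED = E_pack / m_pack = 2264.3 / 7.2192 = 313.6 Wh/kg

313.6 Wh/kg


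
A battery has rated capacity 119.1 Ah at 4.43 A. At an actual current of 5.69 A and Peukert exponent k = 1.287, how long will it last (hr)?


t_rated = C / I_rated = 119.1 / 4.43 = 26.885 hr
(I_rated/I)^k = (0.77856)^1.287 = 0.72459
t = t_rated * (I_rated/I)^k = 26.885 * 0.72459 = 19.48 hr

19.48 hr


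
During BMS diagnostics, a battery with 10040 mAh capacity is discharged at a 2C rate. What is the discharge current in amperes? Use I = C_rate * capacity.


Convert: capacity = 10040 mAh = 10.04 Ah
I = C_rate * capacity = 2 * 10.04 = 20.08 A

20.08 A


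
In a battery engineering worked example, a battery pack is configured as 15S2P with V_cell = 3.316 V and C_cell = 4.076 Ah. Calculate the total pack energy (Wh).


E = Ns * Vcell * Np * Ccell = 15 * 3.316 * 2 * 4.076 = 405.5 Wh

405.5 Wh


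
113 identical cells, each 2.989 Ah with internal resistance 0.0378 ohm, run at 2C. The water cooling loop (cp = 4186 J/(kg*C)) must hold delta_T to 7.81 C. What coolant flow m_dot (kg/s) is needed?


Step 1: I = 2 * 2.989 = 5.978 A
Step 2: Q_cell = I^2 * R = 5.978^2 * 0.0378 = 1.3508 W
Step 3: Q_total = 113 * 1.3508 = 152.64 W
Step 4: m_dot = Q_total / (cp * dT) = 152.64 / (4186 * 7.81) = 0.004669 kg/s

0.004669 kg/s


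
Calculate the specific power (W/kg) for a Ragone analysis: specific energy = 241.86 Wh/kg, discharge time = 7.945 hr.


Specific power = 241.86 Wh/kg / 7.945 hr = 30.44 W/kg

30.44 W/kg


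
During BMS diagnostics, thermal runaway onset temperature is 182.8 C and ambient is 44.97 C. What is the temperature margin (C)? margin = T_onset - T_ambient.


Safety margin = 182.8 C - 44.97 C = 137.83 C

137.83 C


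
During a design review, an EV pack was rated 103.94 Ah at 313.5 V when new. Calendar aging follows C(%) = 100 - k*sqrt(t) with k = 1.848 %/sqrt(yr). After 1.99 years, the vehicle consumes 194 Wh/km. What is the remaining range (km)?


Step 1: capacity retention = 100 - 1.848 * sqrt(1.99) = 100 - 1.848 * 1.4107 = 97.393%
Step 2: C_now = 103.94 * 97.393/100 = 101.23 Ah
Step 3: E_pack = V * C_now = 313.5 * 101.23 = 31736 Wh
Step 4: range = E_pack / consumption = 31736 / 194 = 163.6 km

163.6 km


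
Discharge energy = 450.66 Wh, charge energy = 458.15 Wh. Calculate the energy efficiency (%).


eta_e = E_dis / E_chg * 100 = 450.66 / 458.15 * 100 = 98.37%

98.37%


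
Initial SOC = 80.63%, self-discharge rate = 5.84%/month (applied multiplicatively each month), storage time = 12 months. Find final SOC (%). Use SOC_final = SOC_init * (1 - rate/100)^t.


decay = (1 - 5.84/100)^12 = 0.48573
SOC_final = 80.63 * 0.48573 = 39.16%

39.16%


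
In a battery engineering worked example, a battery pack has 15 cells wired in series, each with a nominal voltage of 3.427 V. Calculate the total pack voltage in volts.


V_pack = n * V_cell = 15 * 3.427 = 51.405 V

51.405 V


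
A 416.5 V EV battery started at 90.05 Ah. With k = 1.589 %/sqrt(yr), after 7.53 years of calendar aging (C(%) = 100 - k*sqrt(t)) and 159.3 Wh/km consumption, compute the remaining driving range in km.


Step 1: capacity retention = 100 - 1.589 * sqrt(7.53) = 100 - 1.589 * 2.7441 = 95.64%
Step 2: C_now = 90.05 * 95.64/100 = 86.124 Ah
Step 3: E_pack = V * C_now = 416.5 * 86.124 = 35871 Wh
Step 4: range = E_pack / consumption = 35871 / 159.3 = 225.2 km

225.2 km
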